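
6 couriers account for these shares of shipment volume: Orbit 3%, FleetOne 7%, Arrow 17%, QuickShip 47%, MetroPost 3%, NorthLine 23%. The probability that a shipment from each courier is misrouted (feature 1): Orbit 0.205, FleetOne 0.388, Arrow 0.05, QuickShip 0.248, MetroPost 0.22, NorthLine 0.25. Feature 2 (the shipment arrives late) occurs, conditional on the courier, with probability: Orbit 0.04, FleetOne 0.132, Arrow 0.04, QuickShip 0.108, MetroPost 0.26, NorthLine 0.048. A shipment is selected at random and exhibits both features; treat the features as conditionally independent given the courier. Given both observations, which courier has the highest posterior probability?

Unnormalized posteriors (prior × likelihood):
  Orbit: 0.03 × 0.205 × 0.04 = 0.000246
  FleetOne: 0.07 × 0.388 × 0.132 = 0.00358512
  Arrow: 0.17 × 0.05 × 0.04 = 0.00034
  QuickShip: 0.47 × 0.248 × 0.108 = 0.01258848
  MetroPost: 0.03 × 0.22 × 0.26 = 0.001716
  NorthLine: 0.23 × 0.25 × 0.048 = 0.00276
Normalizing constant = 0.0212356.
Largest term belongs to QuickShip, so QuickShip is most probable.

QuickShip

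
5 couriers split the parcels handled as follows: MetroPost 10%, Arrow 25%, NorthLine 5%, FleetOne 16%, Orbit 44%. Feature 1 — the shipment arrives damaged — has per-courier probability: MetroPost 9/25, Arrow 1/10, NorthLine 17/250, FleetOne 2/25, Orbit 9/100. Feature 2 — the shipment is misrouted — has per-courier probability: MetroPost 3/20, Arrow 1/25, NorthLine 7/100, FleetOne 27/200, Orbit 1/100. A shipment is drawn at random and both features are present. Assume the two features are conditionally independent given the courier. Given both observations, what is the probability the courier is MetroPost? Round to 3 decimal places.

Compute prior × likelihood for every hypothesis:
  MetroPost: 0.1 × 0.36 × 0.15 = 0.0054
  Arrow: 0.25 × 0.1 × 0.04 = 0.001
  NorthLine: 0.05 × 0.068 × 0.07 = 0.000238
  FleetOne: 0.16 × 0.08 × 0.135 = 0.001728
  Orbit: 0.44 × 0.09 × 0.01 = 0.000396
Total = 0.008762.
P(MetroPost | evidence) = 0.0054 / 0.008762 ≈ 0.616.

0.616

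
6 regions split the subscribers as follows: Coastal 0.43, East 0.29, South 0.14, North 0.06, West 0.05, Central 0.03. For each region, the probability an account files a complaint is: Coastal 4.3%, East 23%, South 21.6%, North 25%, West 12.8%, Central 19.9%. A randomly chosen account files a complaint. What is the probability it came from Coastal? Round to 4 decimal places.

By Bayes' rule, posterior ∝ prior × likelihood:
  Coastal: 0.43 × 0.043 = 0.01849
  East: 0.29 × 0.23 = 0.0667
  South: 0.14 × 0.216 = 0.03024
  North: 0.06 × 0.25 = 0.015
  West: 0.05 × 0.128 = 0.0064
  Central: 0.03 × 0.199 = 0.00597
Total = 0.1428.
P(Coastal | evidence) = 0.01849 / 0.1428 ≈ 0.1295.

0.1295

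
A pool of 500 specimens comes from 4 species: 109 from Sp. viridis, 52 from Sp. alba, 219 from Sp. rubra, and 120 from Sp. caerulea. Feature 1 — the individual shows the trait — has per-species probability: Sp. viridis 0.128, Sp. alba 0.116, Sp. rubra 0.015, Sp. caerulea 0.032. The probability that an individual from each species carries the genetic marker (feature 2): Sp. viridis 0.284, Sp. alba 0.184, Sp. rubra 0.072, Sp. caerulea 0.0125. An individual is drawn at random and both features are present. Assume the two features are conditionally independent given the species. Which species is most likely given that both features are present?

Sp. viridis

Compute prior × likelihood for every hypothesis:
  Sp. viridis: 0.218 × 0.128 × 0.284 = 0.007924736
  Sp. alba: 0.104 × 0.116 × 0.184 = 0.002219776
  Sp. rubra: 0.438 × 0.015 × 0.072 = 0.00047304
  Sp. caerulea: 0.24 × 0.032 × 0.0125 = 0.000096
Sum = 0.010713552.
Largest term belongs to Sp. viridis, so Sp. viridis is most probable.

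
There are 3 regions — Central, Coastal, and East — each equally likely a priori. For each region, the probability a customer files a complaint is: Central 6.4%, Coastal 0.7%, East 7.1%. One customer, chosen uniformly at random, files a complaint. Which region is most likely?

East

Since the prior is uniform, the posterior is proportional to the likelihood:
  Central: 0.064
  Coastal: 0.007
  East: 0.071
Total = 0.142.
Largest term belongs to East, so East is most probable.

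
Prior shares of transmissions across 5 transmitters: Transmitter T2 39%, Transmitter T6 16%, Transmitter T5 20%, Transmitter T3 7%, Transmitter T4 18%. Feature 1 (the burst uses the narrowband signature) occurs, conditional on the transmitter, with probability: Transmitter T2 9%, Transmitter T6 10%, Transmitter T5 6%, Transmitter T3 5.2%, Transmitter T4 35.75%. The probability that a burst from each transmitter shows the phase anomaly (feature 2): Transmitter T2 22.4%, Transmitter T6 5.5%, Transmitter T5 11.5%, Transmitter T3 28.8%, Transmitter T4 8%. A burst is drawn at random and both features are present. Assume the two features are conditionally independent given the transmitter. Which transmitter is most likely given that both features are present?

Prior × likelihood for each hypothesis:
  Transmitter T2: 0.39 × 0.09 × 0.224 = 0.0078624
  Transmitter T6: 0.16 × 0.1 × 0.055 = 0.00088
  Transmitter T5: 0.2 × 0.06 × 0.115 = 0.00138
  Transmitter T3: 0.07 × 0.052 × 0.288 = 0.00104832
  Transmitter T4: 0.18 × 0.3575 × 0.08 = 0.005148
Normalizing constant = 0.01631872.
Largest term belongs to Transmitter T2, so Transmitter T2 is most probable.

Transmitter T2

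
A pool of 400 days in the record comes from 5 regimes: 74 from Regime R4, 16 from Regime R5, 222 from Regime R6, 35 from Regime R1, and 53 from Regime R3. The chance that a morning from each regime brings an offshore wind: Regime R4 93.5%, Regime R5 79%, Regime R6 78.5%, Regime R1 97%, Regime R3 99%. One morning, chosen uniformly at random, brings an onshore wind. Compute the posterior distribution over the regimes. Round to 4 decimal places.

Taking complements, P(onshore | each) = Regime R4 0.065, Regime R5 0.21, Regime R6 0.215, Regime R1 0.03, Regime R3 0.01.
Compute prior × likelihood for every hypothesis:
  Regime R4: 0.185 × 0.065 = 0.012025
  Regime R5: 0.04 × 0.21 = 0.0084
  Regime R6: 0.555 × 0.215 = 0.119325
  Regime R1: 0.0875 × 0.03 = 0.002625
  Regime R3: 0.1325 × 0.01 = 0.001325
Normalizing constant = 0.1437.
P(Regime R4 | onshore) = 0.012025/0.1437 ≈ 0.0837
P(Regime R5 | onshore) = 0.0084/0.1437 ≈ 0.0585
P(Regime R6 | onshore) = 0.119325/0.1437 ≈ 0.8304
P(Regime R1 | onshore) = 0.002625/0.1437 ≈ 0.0183
P(Regime R3 | onshore) = 0.001325/0.1437 ≈ 0.0092

Regime R4 0.0837, Regime R5 0.0585, Regime R6 0.8304, Regime R1 0.0183, Regime R3 0.0092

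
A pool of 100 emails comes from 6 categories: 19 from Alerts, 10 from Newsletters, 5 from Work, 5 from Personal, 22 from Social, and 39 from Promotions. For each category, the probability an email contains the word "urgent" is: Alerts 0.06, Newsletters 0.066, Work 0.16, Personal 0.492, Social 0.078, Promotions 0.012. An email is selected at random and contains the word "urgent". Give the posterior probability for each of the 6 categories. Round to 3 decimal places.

By Bayes' rule, posterior ∝ prior × likelihood:
  Alerts: 0.19 × 0.06 = 0.0114
  Newsletters: 0.1 × 0.066 = 0.0066
  Work: 0.05 × 0.16 = 0.008
  Personal: 0.05 × 0.492 = 0.0246
  Social: 0.22 × 0.078 = 0.01716
  Promotions: 0.39 × 0.012 = 0.00468
Total = 0.07244.
P(Alerts | urgent-flag) = 0.0114/0.07244 ≈ 0.157
P(Newsletters | urgent-flag) = 0.0066/0.07244 ≈ 0.091
P(Work | urgent-flag) = 0.008/0.07244 ≈ 0.110
P(Personal | urgent-flag) = 0.0246/0.07244 ≈ 0.340
P(Social | urgent-flag) = 0.01716/0.07244 ≈ 0.237
P(Promotions | urgent-flag) = 0.00468/0.07244 ≈ 0.065
(Check: 0.157+0.091+0.110+0.340+0.237+0.065 = 1.000.)

Alerts 0.157, Newsletters 0.091, Work 0.110, Personal 0.340, Social 0.237, Promotions 0.065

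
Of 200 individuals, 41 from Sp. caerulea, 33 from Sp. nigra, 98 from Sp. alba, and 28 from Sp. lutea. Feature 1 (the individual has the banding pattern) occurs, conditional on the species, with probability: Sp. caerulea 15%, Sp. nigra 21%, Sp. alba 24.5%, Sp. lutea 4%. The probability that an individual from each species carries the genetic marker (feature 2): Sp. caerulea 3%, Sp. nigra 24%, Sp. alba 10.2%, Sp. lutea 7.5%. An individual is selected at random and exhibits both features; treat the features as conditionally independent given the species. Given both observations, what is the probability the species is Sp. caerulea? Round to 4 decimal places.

Compute prior × likelihood for every hypothesis:
  Sp. caerulea: 0.205 × 0.15 × 0.03 = 0.0009225
  Sp. nigra: 0.165 × 0.21 × 0.24 = 0.008316
  Sp. alba: 0.49 × 0.245 × 0.102 = 0.0122451
  Sp. lutea: 0.14 × 0.04 × 0.075 = 0.00042
Sum = 0.0219036.
P(Sp. caerulea | evidence) = 0.0009225 / 0.0219036 ≈ 0.0421.

0.0421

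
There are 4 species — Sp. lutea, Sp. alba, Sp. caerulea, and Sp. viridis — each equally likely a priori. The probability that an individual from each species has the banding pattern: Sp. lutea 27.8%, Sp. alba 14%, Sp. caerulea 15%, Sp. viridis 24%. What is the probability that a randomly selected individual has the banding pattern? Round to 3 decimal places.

Since the prior is uniform, the posterior is proportional to the likelihood:
  Sp. lutea: 0.278
  Sp. alba: 0.14
  Sp. caerulea: 0.15
  Sp. viridis: 0.24
P(banded) = (1/4) × (0.278 + 0.14 + 0.15 + 0.24) = 0.808/4 ≈ 0.202.

0.202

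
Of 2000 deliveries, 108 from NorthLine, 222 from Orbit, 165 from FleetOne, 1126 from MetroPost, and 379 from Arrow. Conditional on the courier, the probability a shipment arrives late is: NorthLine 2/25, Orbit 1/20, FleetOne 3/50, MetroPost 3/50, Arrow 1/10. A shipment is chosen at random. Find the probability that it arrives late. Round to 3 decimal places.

Compute prior × likelihood for every hypothesis:
  NorthLine: 0.054 × 0.08 = 0.00432
  Orbit: 0.111 × 0.05 = 0.00555
  FleetOne: 0.0825 × 0.06 = 0.00495
  MetroPost: 0.563 × 0.06 = 0.03378
  Arrow: 0.1895 × 0.1 = 0.01895
P(late) = 0.00432 + 0.00555 + 0.00495 + 0.03378 + 0.01895 = 0.06755 → 0.068.

0.068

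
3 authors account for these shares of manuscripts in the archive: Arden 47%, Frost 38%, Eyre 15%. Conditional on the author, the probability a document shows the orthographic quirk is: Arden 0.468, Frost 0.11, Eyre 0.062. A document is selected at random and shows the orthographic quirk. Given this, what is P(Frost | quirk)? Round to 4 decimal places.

By Bayes' rule, posterior ∝ prior × likelihood:
  Arden: 0.47 × 0.468 = 0.21996
  Frost: 0.38 × 0.11 = 0.0418
  Eyre: 0.15 × 0.062 = 0.0093
Normalizing constant = 0.27106.
P(Frost | evidence) = 0.0418 / 0.27106 ≈ 0.1542.

0.1542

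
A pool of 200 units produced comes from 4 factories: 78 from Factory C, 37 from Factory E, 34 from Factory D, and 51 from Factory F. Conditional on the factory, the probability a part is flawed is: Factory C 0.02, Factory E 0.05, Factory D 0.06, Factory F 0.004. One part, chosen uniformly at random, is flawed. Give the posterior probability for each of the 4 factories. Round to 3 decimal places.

Compute prior × likelihood for every hypothesis:
  Factory C: 0.39 × 0.02 = 0.0078
  Factory E: 0.185 × 0.05 = 0.00925
  Factory D: 0.17 × 0.06 = 0.0102
  Factory F: 0.255 × 0.004 = 0.00102
Sum = 0.02827.
P(Factory C | flawed) = 0.0078/0.02827 ≈ 0.276
P(Factory E | flawed) = 0.00925/0.02827 ≈ 0.327
P(Factory D | flawed) = 0.0102/0.02827 ≈ 0.361
P(Factory F | flawed) = 0.00102/0.02827 ≈ 0.036

Factory C 0.276, Factory E 0.327, Factory D 0.361, Factory F 0.036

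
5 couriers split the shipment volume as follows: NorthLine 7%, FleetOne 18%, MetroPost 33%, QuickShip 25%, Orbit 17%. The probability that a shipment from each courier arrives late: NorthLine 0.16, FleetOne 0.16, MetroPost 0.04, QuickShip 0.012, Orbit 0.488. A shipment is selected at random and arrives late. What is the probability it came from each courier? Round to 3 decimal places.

Prior × likelihood for each hypothesis:
  NorthLine: 0.07 × 0.16 = 0.0112
  FleetOne: 0.18 × 0.16 = 0.0288
  MetroPost: 0.33 × 0.04 = 0.0132
  QuickShip: 0.25 × 0.012 = 0.003
  Orbit: 0.17 × 0.488 = 0.08296
Total = 0.13916.
P(NorthLine | late) = 0.0112/0.13916 ≈ 0.080
P(FleetOne | late) = 0.0288/0.13916 ≈ 0.207
P(MetroPost | late) = 0.0132/0.13916 ≈ 0.095
P(QuickShip | late) = 0.003/0.13916 ≈ 0.022
P(Orbit | late) = 0.08296/0.13916 ≈ 0.596

NorthLine 0.080, FleetOne 0.207, MetroPost 0.095, QuickShip 0.022, Orbit 0.596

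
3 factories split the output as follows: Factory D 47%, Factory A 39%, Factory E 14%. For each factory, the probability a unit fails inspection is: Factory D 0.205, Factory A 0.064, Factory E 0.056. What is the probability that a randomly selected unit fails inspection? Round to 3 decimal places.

Prior × likelihood for each hypothesis:
  Factory D: 0.47 × 0.205 = 0.09635
  Factory A: 0.39 × 0.064 = 0.02496
  Factory E: 0.14 × 0.056 = 0.00784
P(nonconforming) = 0.09635 + 0.02496 + 0.00784 = 0.12915 → 0.129.

0.129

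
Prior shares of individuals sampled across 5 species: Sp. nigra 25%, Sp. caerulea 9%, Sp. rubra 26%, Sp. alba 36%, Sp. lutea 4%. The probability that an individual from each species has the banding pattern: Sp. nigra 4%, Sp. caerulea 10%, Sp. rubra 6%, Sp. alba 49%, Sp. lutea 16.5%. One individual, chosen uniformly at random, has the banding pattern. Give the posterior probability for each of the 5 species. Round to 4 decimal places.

Sp. nigra 0.0460, Sp. caerulea 0.0414, Sp. rubra 0.0717, Sp. alba 0.8107, Sp. lutea 0.0303

Compute prior × likelihood for every hypothesis:
  Sp. nigra: 0.25 × 0.04 = 0.01
  Sp. caerulea: 0.09 × 0.1 = 0.009
  Sp. rubra: 0.26 × 0.06 = 0.0156
  Sp. alba: 0.36 × 0.49 = 0.1764
  Sp. lutea: 0.04 × 0.165 = 0.0066
Sum = 0.2176.
P(Sp. nigra | banded) = 0.01/0.2176 ≈ 0.0460
P(Sp. caerulea | banded) = 0.009/0.2176 ≈ 0.0414
P(Sp. rubra | banded) = 0.0156/0.2176 ≈ 0.0717
P(Sp. alba | banded) = 0.1764/0.2176 ≈ 0.8107
P(Sp. lutea | banded) = 0.0066/0.2176 ≈ 0.0303
(Check: 0.0460+0.0414+0.0717+0.8107+0.0303 = 1.0001.)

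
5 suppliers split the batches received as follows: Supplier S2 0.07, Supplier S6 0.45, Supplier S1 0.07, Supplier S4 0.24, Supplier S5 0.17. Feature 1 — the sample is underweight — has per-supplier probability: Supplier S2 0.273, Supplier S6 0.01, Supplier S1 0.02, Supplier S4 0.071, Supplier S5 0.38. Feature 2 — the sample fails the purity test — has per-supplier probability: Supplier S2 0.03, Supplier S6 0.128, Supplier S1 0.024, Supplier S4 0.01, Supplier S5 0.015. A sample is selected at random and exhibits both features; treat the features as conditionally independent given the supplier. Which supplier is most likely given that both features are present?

Supplier S5

Compute prior × likelihood for every hypothesis:
  Supplier S2: 0.07 × 0.273 × 0.03 = 0.0005733
  Supplier S6: 0.45 × 0.01 × 0.128 = 0.000576
  Supplier S1: 0.07 × 0.02 × 0.024 = 0.0000336
  Supplier S4: 0.24 × 0.071 × 0.01 = 0.0001704
  Supplier S5: 0.17 × 0.38 × 0.015 = 0.000969
Sum = 0.0023223.
Largest term belongs to Supplier S5, so Supplier S5 is most probable.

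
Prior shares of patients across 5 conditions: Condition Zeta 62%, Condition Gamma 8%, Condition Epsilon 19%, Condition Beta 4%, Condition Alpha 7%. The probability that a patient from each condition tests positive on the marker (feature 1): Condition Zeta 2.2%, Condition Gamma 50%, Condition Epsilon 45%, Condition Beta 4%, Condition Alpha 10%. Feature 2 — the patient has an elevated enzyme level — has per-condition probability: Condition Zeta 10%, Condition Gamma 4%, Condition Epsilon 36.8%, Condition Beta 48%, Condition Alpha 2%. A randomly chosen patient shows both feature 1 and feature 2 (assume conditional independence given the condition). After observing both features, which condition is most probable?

Compute prior × likelihood for every hypothesis:
  Condition Zeta: 0.62 × 0.022 × 0.1 = 0.001364
  Condition Gamma: 0.08 × 0.5 × 0.04 = 0.0016
  Condition Epsilon: 0.19 × 0.45 × 0.368 = 0.031464
  Condition Beta: 0.04 × 0.04 × 0.48 = 0.000768
  Condition Alpha: 0.07 × 0.1 × 0.02 = 0.00014
Total = 0.035336.
Largest term belongs to Condition Epsilon, so Condition Epsilon is most probable.

Condition Epsilon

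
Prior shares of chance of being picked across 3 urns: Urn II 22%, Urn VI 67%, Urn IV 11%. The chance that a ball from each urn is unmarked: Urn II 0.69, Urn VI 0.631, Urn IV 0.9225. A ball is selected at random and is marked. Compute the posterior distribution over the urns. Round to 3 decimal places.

Urn II 0.211, Urn VI 0.763, Urn IV 0.026

Taking complements, P(marked | each) = Urn II 0.31, Urn VI 0.369, Urn IV 0.0775.
Compute prior × likelihood for every hypothesis:
  Urn II: 0.22 × 0.31 = 0.0682
  Urn VI: 0.67 × 0.369 = 0.24723
  Urn IV: 0.11 × 0.0775 = 0.008525
Normalizing constant = 0.323955.
P(Urn II | marked) = 0.0682/0.323955 ≈ 0.211
P(Urn VI | marked) = 0.24723/0.323955 ≈ 0.763
P(Urn IV | marked) = 0.008525/0.323955 ≈ 0.026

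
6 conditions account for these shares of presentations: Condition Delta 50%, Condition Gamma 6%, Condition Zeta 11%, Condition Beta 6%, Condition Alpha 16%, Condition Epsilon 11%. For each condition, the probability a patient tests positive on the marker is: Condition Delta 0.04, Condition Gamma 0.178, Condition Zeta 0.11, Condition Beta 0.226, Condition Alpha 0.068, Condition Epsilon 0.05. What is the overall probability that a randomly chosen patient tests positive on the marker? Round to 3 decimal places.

0.073

Compute prior × likelihood for every hypothesis:
  Condition Delta: 0.5 × 0.04 = 0.02
  Condition Gamma: 0.06 × 0.178 = 0.01068
  Condition Zeta: 0.11 × 0.11 = 0.0121
  Condition Beta: 0.06 × 0.226 = 0.01356
  Condition Alpha: 0.16 × 0.068 = 0.01088
  Condition Epsilon: 0.11 × 0.05 = 0.0055
P(marker-positive) = 0.02 + 0.01068 + 0.0121 + 0.01356 + 0.01088 + 0.0055 = 0.07272 → 0.073.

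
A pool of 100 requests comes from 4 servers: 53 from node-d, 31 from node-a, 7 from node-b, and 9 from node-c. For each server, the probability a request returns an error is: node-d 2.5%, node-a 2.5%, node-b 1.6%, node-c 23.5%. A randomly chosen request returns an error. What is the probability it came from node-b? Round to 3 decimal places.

0.026

Prior × likelihood for each hypothesis:
  node-d: 0.53 × 0.025 = 0.01325
  node-a: 0.31 × 0.025 = 0.00775
  node-b: 0.07 × 0.016 = 0.00112
  node-c: 0.09 × 0.235 = 0.02115
Sum = 0.04327.
P(node-b | evidence) = 0.00112 / 0.04327 ≈ 0.026.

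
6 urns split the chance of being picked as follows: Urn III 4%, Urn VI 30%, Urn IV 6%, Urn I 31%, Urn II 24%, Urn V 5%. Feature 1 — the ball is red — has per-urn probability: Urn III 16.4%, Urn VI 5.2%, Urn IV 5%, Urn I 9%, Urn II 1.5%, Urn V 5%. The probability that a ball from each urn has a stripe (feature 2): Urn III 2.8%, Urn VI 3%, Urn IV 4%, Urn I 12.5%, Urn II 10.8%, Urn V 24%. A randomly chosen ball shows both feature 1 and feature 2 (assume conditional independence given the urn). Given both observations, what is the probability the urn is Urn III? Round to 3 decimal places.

0.035

Compute prior × likelihood for every hypothesis:
  Urn III: 0.04 × 0.164 × 0.028 = 0.00018368
  Urn VI: 0.3 × 0.052 × 0.03 = 0.000468
  Urn IV: 0.06 × 0.05 × 0.04 = 0.00012
  Urn I: 0.31 × 0.09 × 0.125 = 0.0034875
  Urn II: 0.24 × 0.015 × 0.108 = 0.0003888
  Urn V: 0.05 × 0.05 × 0.24 = 0.0006
Normalizing constant = 0.00524798.
P(Urn III | evidence) = 0.00018368 / 0.00524798 ≈ 0.035.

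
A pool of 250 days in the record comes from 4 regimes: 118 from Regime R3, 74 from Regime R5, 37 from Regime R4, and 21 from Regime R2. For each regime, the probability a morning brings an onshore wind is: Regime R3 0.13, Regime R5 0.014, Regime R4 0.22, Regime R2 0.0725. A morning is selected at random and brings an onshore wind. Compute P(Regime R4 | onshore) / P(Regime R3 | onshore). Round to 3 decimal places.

0.531

Prior × likelihood for each hypothesis:
  Regime R3: 0.472 × 0.13 = 0.06136
  Regime R5: 0.296 × 0.014 = 0.004144
  Regime R4: 0.148 × 0.22 = 0.03256
  Regime R2: 0.084 × 0.0725 = 0.00609
Sum = 0.104154.
The ratio is 0.03256 / 0.06136 (the normalizer cancels) = 0.531.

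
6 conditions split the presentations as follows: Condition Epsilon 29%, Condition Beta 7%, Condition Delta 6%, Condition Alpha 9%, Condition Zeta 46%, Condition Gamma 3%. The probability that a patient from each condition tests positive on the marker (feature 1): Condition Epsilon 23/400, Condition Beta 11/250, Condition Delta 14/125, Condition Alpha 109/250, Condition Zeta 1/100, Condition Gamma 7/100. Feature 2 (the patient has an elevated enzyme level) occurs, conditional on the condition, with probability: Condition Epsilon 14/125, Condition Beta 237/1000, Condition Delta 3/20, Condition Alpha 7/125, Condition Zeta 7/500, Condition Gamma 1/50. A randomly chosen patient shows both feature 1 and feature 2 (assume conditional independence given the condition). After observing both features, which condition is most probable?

Condition Alpha

Compute prior × likelihood for every hypothesis:
  Condition Epsilon: 0.29 × 0.0575 × 0.112 = 0.0018676
  Condition Beta: 0.07 × 0.044 × 0.237 = 0.00072996
  Condition Delta: 0.06 × 0.112 × 0.15 = 0.001008
  Condition Alpha: 0.09 × 0.436 × 0.056 = 0.00219744
  Condition Zeta: 0.46 × 0.01 × 0.014 = 0.0000644
  Condition Gamma: 0.03 × 0.07 × 0.02 = 0.000042
Total = 0.0059094.
Largest term belongs to Condition Alpha, so Condition Alpha is most probable.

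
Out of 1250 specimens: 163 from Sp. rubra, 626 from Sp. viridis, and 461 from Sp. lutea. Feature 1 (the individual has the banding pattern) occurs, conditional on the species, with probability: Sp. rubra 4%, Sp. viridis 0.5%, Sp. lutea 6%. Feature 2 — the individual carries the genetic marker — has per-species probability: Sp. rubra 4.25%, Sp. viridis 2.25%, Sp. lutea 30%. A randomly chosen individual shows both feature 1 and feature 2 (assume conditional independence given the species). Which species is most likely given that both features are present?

Prior × likelihood for each hypothesis:
  Sp. rubra: 0.1304 × 0.04 × 0.0425 = 0.00022168
  Sp. viridis: 0.5008 × 0.005 × 0.0225 = 0.00005634
  Sp. lutea: 0.3688 × 0.06 × 0.3 = 0.0066384
Normalizing constant = 0.00691642.
Largest term belongs to Sp. lutea, so Sp. lutea is most probable.

Sp. lutea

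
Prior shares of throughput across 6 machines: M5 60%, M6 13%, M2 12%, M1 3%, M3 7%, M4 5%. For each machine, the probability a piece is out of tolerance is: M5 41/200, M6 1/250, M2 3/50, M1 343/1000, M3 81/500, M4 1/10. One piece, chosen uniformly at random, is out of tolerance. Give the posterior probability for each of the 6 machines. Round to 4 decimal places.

By Bayes' rule, posterior ∝ prior × likelihood:
  M5: 0.6 × 0.205 = 0.123
  M6: 0.13 × 0.004 = 0.00052
  M2: 0.12 × 0.06 = 0.0072
  M1: 0.03 × 0.343 = 0.01029
  M3: 0.07 × 0.162 = 0.01134
  M4: 0.05 × 0.1 = 0.005
Sum = 0.15735.
P(M5 | oversize) = 0.123/0.15735 ≈ 0.7817
P(M6 | oversize) = 0.00052/0.15735 ≈ 0.0033
P(M2 | oversize) = 0.0072/0.15735 ≈ 0.0458
P(M1 | oversize) = 0.01029/0.15735 ≈ 0.0654
P(M3 | oversize) = 0.01134/0.15735 ≈ 0.0721
P(M4 | oversize) = 0.005/0.15735 ≈ 0.0318
(Check: 0.7817+0.0033+0.0458+0.0654+0.0721+0.0318 = 1.0001.)

M5 0.7817, M6 0.0033, M2 0.0458, M1 0.0654, M3 0.0721, M4 0.0318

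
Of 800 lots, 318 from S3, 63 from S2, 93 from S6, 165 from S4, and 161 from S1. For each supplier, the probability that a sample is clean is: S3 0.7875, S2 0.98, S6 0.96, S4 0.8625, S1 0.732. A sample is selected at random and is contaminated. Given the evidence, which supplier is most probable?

Taking complements, P(contaminated | each) = S3 0.2125, S2 0.02, S6 0.04, S4 0.1375, S1 0.268.
Prior × likelihood for each hypothesis:
  S3: 0.3975 × 0.2125 = 0.08446875
  S2: 0.07875 × 0.02 = 0.001575
  S6: 0.11625 × 0.04 = 0.00465
  S4: 0.20625 × 0.1375 = 0.028359375
  S1: 0.20125 × 0.268 = 0.053935
Sum = 0.172988125.
Largest term belongs to S3, so S3 is most probable.

S3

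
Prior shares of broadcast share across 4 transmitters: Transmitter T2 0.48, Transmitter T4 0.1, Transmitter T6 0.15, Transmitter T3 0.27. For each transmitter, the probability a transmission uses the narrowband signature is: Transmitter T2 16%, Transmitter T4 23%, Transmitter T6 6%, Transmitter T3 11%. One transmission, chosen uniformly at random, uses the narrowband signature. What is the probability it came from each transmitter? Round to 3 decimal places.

By Bayes' rule, posterior ∝ prior × likelihood:
  Transmitter T2: 0.48 × 0.16 = 0.0768
  Transmitter T4: 0.1 × 0.23 = 0.023
  Transmitter T6: 0.15 × 0.06 = 0.009
  Transmitter T3: 0.27 × 0.11 = 0.0297
Normalizing constant = 0.1385.
P(Transmitter T2 | narrowband) = 0.0768/0.1385 ≈ 0.555
P(Transmitter T4 | narrowband) = 0.023/0.1385 ≈ 0.166
P(Transmitter T6 | narrowband) = 0.009/0.1385 ≈ 0.065
P(Transmitter T3 | narrowband) = 0.0297/0.1385 ≈ 0.214
(Check: 0.555+0.166+0.065+0.214 = 1.000.)

Transmitter T2 0.555, Transmitter T4 0.166, Transmitter T6 0.065, Transmitter T3 0.214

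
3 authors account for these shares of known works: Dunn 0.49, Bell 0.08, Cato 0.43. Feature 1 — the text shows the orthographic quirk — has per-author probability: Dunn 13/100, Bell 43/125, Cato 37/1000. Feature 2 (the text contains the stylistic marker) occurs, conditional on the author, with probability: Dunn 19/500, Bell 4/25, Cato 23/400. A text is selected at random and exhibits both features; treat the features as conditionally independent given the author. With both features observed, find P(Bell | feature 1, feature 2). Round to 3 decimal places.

0.569

Prior × likelihood for each hypothesis:
  Dunn: 0.49 × 0.13 × 0.038 = 0.0024206
  Bell: 0.08 × 0.344 × 0.16 = 0.0044032
  Cato: 0.43 × 0.037 × 0.0575 = 0.000914825
Normalizing constant = 0.007738625.
P(Bell | evidence) = 0.0044032 / 0.007738625 ≈ 0.569.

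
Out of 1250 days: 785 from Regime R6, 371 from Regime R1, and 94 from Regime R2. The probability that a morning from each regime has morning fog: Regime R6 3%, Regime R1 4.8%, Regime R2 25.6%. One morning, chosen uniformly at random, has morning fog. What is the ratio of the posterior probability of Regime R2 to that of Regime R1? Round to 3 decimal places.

1.351

Prior × likelihood for each hypothesis:
  Regime R6: 0.628 × 0.03 = 0.01884
  Regime R1: 0.2968 × 0.048 = 0.0142464
  Regime R2: 0.0752 × 0.256 = 0.0192512
Total = 0.0523376.
The ratio is 0.0192512 / 0.0142464 (the normalizer cancels) = 1.351.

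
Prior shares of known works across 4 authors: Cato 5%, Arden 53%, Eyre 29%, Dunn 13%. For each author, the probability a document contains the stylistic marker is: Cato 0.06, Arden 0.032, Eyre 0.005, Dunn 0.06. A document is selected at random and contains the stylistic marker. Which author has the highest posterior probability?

Unnormalized posteriors (prior × likelihood):
  Cato: 0.05 × 0.06 = 0.003
  Arden: 0.53 × 0.032 = 0.01696
  Eyre: 0.29 × 0.005 = 0.00145
  Dunn: 0.13 × 0.06 = 0.0078
Sum = 0.02921.
Largest term belongs to Arden, so Arden is most probable.

Arden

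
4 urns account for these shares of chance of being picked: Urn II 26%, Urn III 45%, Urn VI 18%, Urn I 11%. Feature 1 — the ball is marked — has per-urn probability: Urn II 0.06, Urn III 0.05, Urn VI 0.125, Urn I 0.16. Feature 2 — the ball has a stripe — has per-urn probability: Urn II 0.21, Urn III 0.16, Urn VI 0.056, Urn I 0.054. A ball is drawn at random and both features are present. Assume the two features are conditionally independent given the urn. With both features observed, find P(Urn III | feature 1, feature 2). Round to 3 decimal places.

0.396

Unnormalized posteriors (prior × likelihood):
  Urn II: 0.26 × 0.06 × 0.21 = 0.003276
  Urn III: 0.45 × 0.05 × 0.16 = 0.0036
  Urn VI: 0.18 × 0.125 × 0.056 = 0.00126
  Urn I: 0.11 × 0.16 × 0.054 = 0.0009504
Sum = 0.0090864.
P(Urn III | evidence) = 0.0036 / 0.0090864 ≈ 0.396.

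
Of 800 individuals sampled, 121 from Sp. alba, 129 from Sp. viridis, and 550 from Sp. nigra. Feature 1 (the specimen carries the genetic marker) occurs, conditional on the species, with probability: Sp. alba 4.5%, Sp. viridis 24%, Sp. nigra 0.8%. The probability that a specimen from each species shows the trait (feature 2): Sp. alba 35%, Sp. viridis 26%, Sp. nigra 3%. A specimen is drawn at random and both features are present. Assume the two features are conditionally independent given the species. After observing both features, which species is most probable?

Sp. viridis

Prior × likelihood for each hypothesis:
  Sp. alba: 0.15125 × 0.045 × 0.35 = 0.0023821875
  Sp. viridis: 0.16125 × 0.24 × 0.26 = 0.010062
  Sp. nigra: 0.6875 × 0.008 × 0.03 = 0.000165
Total = 0.0126091875.
Largest term belongs to Sp. viridis, so Sp. viridis is most probable.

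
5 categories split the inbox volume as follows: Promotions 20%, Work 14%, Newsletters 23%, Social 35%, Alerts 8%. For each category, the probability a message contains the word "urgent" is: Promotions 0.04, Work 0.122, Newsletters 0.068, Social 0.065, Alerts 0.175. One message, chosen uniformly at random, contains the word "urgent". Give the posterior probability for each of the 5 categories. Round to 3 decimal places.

Unnormalized posteriors (prior × likelihood):
  Promotions: 0.2 × 0.04 = 0.008
  Work: 0.14 × 0.122 = 0.01708
  Newsletters: 0.23 × 0.068 = 0.01564
  Social: 0.35 × 0.065 = 0.02275
  Alerts: 0.08 × 0.175 = 0.014
Sum = 0.07747.
P(Promotions | urgent-flag) = 0.008/0.07747 ≈ 0.103
P(Work | urgent-flag) = 0.01708/0.07747 ≈ 0.220
P(Newsletters | urgent-flag) = 0.01564/0.07747 ≈ 0.202
P(Social | urgent-flag) = 0.02275/0.07747 ≈ 0.294
P(Alerts | urgent-flag) = 0.014/0.07747 ≈ 0.181

Promotions 0.103, Work 0.220, Newsletters 0.202, Social 0.294, Alerts 0.181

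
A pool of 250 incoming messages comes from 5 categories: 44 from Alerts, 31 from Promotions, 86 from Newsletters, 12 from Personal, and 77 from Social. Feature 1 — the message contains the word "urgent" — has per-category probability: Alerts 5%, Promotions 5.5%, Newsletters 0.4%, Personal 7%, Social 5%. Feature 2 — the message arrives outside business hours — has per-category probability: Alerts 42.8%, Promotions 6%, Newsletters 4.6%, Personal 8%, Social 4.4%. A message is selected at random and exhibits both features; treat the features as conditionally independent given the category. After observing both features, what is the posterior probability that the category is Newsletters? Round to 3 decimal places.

Unnormalized posteriors (prior × likelihood):
  Alerts: 0.176 × 0.05 × 0.428 = 0.0037664
  Promotions: 0.124 × 0.055 × 0.06 = 0.0004092
  Newsletters: 0.344 × 0.004 × 0.046 = 0.000063296
  Personal: 0.048 × 0.07 × 0.08 = 0.0002688
  Social: 0.308 × 0.05 × 0.044 = 0.0006776
Normalizing constant = 0.005185296.
P(Newsletters | evidence) = 0.000063296 / 0.005185296 ≈ 0.012.

0.012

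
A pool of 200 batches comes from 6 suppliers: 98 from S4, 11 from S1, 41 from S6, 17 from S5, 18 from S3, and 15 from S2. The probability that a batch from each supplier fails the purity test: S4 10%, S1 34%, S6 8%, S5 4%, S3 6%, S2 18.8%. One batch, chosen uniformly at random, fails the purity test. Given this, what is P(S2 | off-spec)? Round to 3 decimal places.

0.132

Prior × likelihood for each hypothesis:
  S4: 0.49 × 0.1 = 0.049
  S1: 0.055 × 0.34 = 0.0187
  S6: 0.205 × 0.08 = 0.0164
  S5: 0.085 × 0.04 = 0.0034
  S3: 0.09 × 0.06 = 0.0054
  S2: 0.075 × 0.188 = 0.0141
Normalizing constant = 0.107.
P(S2 | evidence) = 0.0141 / 0.107 ≈ 0.132.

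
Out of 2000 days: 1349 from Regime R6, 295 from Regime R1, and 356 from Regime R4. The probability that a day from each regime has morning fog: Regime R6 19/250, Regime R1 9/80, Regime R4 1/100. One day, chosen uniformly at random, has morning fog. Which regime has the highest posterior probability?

Regime R6

Compute prior × likelihood for every hypothesis:
  Regime R6: 0.6745 × 0.076 = 0.051262
  Regime R1: 0.1475 × 0.1125 = 0.01659375
  Regime R4: 0.178 × 0.01 = 0.00178
Total = 0.06963575.
Largest term belongs to Regime R6, so Regime R6 is most probable.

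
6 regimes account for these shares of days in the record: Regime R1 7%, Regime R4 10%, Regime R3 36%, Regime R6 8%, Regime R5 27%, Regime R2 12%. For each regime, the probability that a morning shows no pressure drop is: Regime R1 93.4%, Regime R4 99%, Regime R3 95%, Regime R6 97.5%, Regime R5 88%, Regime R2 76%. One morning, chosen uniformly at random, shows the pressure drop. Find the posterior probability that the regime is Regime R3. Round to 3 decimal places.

0.207

Taking complements, P(drop | each) = Regime R1 0.066, Regime R4 0.01, Regime R3 0.05, Regime R6 0.025, Regime R5 0.12, Regime R2 0.24.
By Bayes' rule, posterior ∝ prior × likelihood:
  Regime R1: 0.07 × 0.066 = 0.00462
  Regime R4: 0.1 × 0.01 = 0.001
  Regime R3: 0.36 × 0.05 = 0.018
  Regime R6: 0.08 × 0.025 = 0.002
  Regime R5: 0.27 × 0.12 = 0.0324
  Regime R2: 0.12 × 0.24 = 0.0288
Normalizing constant = 0.08682.
P(Regime R3 | evidence) = 0.018 / 0.08682 ≈ 0.207.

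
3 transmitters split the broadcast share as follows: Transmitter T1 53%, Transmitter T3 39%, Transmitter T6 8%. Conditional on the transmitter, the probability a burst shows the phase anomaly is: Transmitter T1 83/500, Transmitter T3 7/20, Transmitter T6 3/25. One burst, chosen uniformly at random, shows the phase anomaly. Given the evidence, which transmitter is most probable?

Transmitter T3

Unnormalized posteriors (prior × likelihood):
  Transmitter T1: 0.53 × 0.166 = 0.08798
  Transmitter T3: 0.39 × 0.35 = 0.1365
  Transmitter T6: 0.08 × 0.12 = 0.0096
Normalizing constant = 0.23408.
Largest term belongs to Transmitter T3, so Transmitter T3 is most probable.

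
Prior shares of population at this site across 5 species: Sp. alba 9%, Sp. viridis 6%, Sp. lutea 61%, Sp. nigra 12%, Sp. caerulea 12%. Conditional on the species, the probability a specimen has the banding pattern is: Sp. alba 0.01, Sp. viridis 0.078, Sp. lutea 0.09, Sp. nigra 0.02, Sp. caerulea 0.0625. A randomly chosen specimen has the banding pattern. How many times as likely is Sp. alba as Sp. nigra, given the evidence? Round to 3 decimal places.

By Bayes' rule, posterior ∝ prior × likelihood:
  Sp. alba: 0.09 × 0.01 = 0.0009
  Sp. viridis: 0.06 × 0.078 = 0.00468
  Sp. lutea: 0.61 × 0.09 = 0.0549
  Sp. nigra: 0.12 × 0.02 = 0.0024
  Sp. caerulea: 0.12 × 0.0625 = 0.0075
Total = 0.07038.
The ratio is 0.0009 / 0.0024 (the normalizer cancels) = 0.375.

0.375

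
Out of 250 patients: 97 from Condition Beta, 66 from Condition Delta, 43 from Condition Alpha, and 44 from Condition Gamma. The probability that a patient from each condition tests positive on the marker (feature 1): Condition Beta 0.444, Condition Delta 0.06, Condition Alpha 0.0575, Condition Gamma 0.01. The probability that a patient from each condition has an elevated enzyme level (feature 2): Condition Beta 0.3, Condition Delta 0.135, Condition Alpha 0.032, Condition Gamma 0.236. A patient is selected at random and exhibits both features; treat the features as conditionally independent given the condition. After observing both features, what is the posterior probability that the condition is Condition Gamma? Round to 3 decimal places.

0.008

By Bayes' rule, posterior ∝ prior × likelihood:
  Condition Beta: 0.388 × 0.444 × 0.3 = 0.0516816
  Condition Delta: 0.264 × 0.06 × 0.135 = 0.0021384
  Condition Alpha: 0.172 × 0.0575 × 0.032 = 0.00031648
  Condition Gamma: 0.176 × 0.01 × 0.236 = 0.00041536
Sum = 0.05455184.
P(Condition Gamma | evidence) = 0.00041536 / 0.05455184 ≈ 0.008.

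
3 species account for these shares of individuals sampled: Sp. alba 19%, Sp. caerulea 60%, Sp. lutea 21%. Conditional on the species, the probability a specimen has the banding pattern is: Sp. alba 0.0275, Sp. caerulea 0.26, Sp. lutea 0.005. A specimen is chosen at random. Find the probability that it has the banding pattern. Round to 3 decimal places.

0.162

By Bayes' rule, posterior ∝ prior × likelihood:
  Sp. alba: 0.19 × 0.0275 = 0.005225
  Sp. caerulea: 0.6 × 0.26 = 0.156
  Sp. lutea: 0.21 × 0.005 = 0.00105
P(banded) = 0.005225 + 0.156 + 0.00105 = 0.162275 → 0.162.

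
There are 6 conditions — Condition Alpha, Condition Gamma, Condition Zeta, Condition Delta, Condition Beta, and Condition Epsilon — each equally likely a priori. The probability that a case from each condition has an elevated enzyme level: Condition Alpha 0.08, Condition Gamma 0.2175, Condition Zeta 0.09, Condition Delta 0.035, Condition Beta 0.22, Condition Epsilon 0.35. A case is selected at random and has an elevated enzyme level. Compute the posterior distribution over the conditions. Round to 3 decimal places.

With a uniform prior (1/6 each), posterior ∝ likelihood:
  Condition Alpha: 0.08
  Condition Gamma: 0.2175
  Condition Zeta: 0.09
  Condition Delta: 0.035
  Condition Beta: 0.22
  Condition Epsilon: 0.35
Total = 0.9925.
P(Condition Alpha | elevated) = 0.08/0.9925 ≈ 0.081
P(Condition Gamma | elevated) = 0.2175/0.9925 ≈ 0.219
P(Condition Zeta | elevated) = 0.09/0.9925 ≈ 0.091
P(Condition Delta | elevated) = 0.035/0.9925 ≈ 0.035
P(Condition Beta | elevated) = 0.22/0.9925 ≈ 0.222
P(Condition Epsilon | elevated) = 0.35/0.9925 ≈ 0.353

Condition Alpha 0.081, Condition Gamma 0.219, Condition Zeta 0.091, Condition Delta 0.035, Condition Beta 0.222, Condition Epsilon 0.353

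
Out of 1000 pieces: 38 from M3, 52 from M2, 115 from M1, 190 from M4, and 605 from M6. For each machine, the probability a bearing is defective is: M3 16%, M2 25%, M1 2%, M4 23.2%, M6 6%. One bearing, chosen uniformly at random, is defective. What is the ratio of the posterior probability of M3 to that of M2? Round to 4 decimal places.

0.4677

By Bayes' rule, posterior ∝ prior × likelihood:
  M3: 0.038 × 0.16 = 0.00608
  M2: 0.052 × 0.25 = 0.013
  M1: 0.115 × 0.02 = 0.0023
  M4: 0.19 × 0.232 = 0.04408
  M6: 0.605 × 0.06 = 0.0363
Total = 0.10176.
The ratio is 0.00608 / 0.013 (the normalizer cancels) = 0.4677.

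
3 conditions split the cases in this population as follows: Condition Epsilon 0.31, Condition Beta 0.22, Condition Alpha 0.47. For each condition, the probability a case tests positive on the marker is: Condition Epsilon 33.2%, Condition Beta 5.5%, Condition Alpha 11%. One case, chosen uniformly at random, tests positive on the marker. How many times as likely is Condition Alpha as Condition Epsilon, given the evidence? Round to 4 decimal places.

Compute prior × likelihood for every hypothesis:
  Condition Epsilon: 0.31 × 0.332 = 0.10292
  Condition Beta: 0.22 × 0.055 = 0.0121
  Condition Alpha: 0.47 × 0.11 = 0.0517
Normalizing constant = 0.16672.
The ratio is 0.0517 / 0.10292 (the normalizer cancels) = 0.5023.

0.5023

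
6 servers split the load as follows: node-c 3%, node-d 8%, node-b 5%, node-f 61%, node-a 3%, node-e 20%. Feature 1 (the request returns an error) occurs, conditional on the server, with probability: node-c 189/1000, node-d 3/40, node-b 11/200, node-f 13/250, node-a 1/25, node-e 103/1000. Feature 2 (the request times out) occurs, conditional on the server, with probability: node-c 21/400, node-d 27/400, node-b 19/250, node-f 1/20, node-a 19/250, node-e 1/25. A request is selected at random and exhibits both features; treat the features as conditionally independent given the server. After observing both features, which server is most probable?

node-f

By Bayes' rule, posterior ∝ prior × likelihood:
  node-c: 0.03 × 0.189 × 0.0525 = 0.000297675
  node-d: 0.08 × 0.075 × 0.0675 = 0.000405
  node-b: 0.05 × 0.055 × 0.076 = 0.000209
  node-f: 0.61 × 0.052 × 0.05 = 0.001586
  node-a: 0.03 × 0.04 × 0.076 = 0.0000912
  node-e: 0.2 × 0.103 × 0.04 = 0.000824
Total = 0.003412875.
Largest term belongs to node-f, so node-f is most probable.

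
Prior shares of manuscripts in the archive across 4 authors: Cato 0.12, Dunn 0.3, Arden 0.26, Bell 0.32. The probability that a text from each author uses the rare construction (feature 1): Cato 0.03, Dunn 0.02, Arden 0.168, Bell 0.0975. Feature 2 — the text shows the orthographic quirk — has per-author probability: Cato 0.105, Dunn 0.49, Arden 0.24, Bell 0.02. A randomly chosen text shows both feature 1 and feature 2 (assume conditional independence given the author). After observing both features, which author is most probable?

By Bayes' rule, posterior ∝ prior × likelihood:
  Cato: 0.12 × 0.03 × 0.105 = 0.000378
  Dunn: 0.3 × 0.02 × 0.49 = 0.00294
  Arden: 0.26 × 0.168 × 0.24 = 0.0104832
  Bell: 0.32 × 0.0975 × 0.02 = 0.000624
Normalizing constant = 0.0144252.
Largest term belongs to Arden, so Arden is most probable.

Arden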